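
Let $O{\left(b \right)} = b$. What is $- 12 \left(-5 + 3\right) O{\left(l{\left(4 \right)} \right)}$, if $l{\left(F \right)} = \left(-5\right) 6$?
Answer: $-720$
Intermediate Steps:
$l{\left(F \right)} = -30$
$- 12 \left(-5 + 3\right) O{\left(l{\left(4 \right)} \right)} = - 12 \left(-5 + 3\right) \left(-30\right) = \left(-12\right) \left(-2\right) \left(-30\right) = 24 \left(-30\right) = -720$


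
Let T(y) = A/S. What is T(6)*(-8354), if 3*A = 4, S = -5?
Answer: 33416/15 ≈ 2227.7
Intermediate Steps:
A = 4/3 (A = (⅓)*4 = 4/3 ≈ 1.3333)
T(y) = -4/15 (T(y) = (4/3)/(-5) = (4/3)*(-⅕) = -4/15)
T(6)*(-8354) = -4/15*(-8354) = 33416/15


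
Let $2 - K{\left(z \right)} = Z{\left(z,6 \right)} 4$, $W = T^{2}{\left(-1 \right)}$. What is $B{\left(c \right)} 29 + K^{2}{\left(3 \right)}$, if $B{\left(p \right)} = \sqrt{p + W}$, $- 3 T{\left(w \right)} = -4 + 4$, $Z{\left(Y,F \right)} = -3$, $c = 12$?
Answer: $196 + 58 \sqrt{3} \approx 296.46$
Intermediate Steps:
$T{\left(w \right)} = 0$ ($T{\left(w \right)} = - \frac{-4 + 4}{3} = \left(- \frac{1}{3}\right) 0 = 0$)
$W = 0$ ($W = 0^{2} = 0$)
$B{\left(p \right)} = \sqrt{p}$ ($B{\left(p \right)} = \sqrt{p + 0} = \sqrt{p}$)
$K{\left(z \right)} = 14$ ($K{\left(z \right)} = 2 - \left(-3\right) 4 = 2 - -12 = 2 + 12 = 14$)
$B{\left(c \right)} 29 + K^{2}{\left(3 \right)} = \sqrt{12} \cdot 29 + 14^{2} = 2 \sqrt{3} \cdot 29 + 196 = 58 \sqrt{3} + 196 = 196 + 58 \sqrt{3}$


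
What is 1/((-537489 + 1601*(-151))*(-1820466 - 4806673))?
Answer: 1/5164131794360 ≈ 1.9364e-13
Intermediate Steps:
1/((-537489 + 1601*(-151))*(-1820466 - 4806673)) = 1/((-537489 - 241751)*(-6627139)) = 1/(-779240*(-6627139)) = 1/5164131794360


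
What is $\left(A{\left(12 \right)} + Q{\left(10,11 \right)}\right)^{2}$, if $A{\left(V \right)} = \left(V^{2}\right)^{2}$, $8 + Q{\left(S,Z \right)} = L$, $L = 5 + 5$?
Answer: $430064644$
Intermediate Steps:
$L = 10$
$Q{\left(S,Z \right)} = 2$ ($Q{\left(S,Z \right)} = -8 + 10 = 2$)
$A{\left(V \right)} = V^{4}$
$\left(A{\left(12 \right)} + Q{\left(10,11 \right)}\right)^{2} = \left(12^{4} + 2\right)^{2} = \left(20736 + 2\right)^{2} = 20738^{2} = 430064644$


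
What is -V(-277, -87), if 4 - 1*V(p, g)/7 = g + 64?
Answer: -189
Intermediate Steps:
V(p, g) = -420 - 7*g (V(p, g) = 28 - 7*(g + 64) = 28 - 7*(64 + g) = 28 + (-448 - 7*g) = -420 - 7*g)
-V(-277, -87) = -(-420 - 7*(-87)) = -(-420 + 609) = -1*189 = -189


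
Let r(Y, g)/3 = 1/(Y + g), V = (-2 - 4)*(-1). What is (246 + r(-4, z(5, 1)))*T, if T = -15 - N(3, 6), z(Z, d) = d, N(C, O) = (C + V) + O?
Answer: -7350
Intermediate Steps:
V = 6 (V = -6*(-1) = 6)
N(C, O) = 6 + C + O (N(C, O) = (C + 6) + O = (6 + C) + O = 6 + C + O)
r(Y, g) = 3/(Y + g)
T = -30 (T = -15 - (6 + 3 + 6) = -15 - 1*15 = -15 - 15 = -30)
(246 + r(-4, z(5, 1)))*T = (246 + 3/(-4 + 1))*(-30) = (246 + 3/(-3))*(-30) = (246 + 3*(-⅓))*(-30) = (246 - 1)*(-30) = 245*(-30) = -7350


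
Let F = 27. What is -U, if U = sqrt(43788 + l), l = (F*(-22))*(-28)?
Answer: -2*sqrt(15105) ≈ -245.80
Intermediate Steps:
l = 16632 (l = (27*(-22))*(-28) = -594*(-28) = 16632)
U = 2*sqrt(15105) (U = sqrt(43788 + 16632) = sqrt(60420) = 2*sqrt(15105) ≈ 245.80)
-U = -2*sqrt(15105)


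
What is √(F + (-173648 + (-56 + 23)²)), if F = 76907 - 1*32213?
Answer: I*√127865 ≈ 357.58*I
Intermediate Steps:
F = 44694 (F = 76907 - 32213 = 44694)
√(F + (-173648 + (-56 + 23)²)) = √(44694 + (-173648 + (-56 + 23)²)) = √(44694 + (-173648 + (-33)²)) = √(44694 + (-173648 + 1089)) = √(44694 - 172559) = √(-127865) = I*√127865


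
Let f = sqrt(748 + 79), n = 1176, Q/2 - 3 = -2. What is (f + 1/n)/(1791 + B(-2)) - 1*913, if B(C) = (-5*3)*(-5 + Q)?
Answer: -1971291167/2159136 + sqrt(827)/1836 ≈ -912.98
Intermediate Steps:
Q = 2 (Q = 6 + 2*(-2) = 6 - 4 = 2)
B(C) = 45 (B(C) = (-5*3)*(-5 + 2) = -15*(-3) = 45)
f = sqrt(827) ≈ 28.758
(f + 1/n)/(1791 + B(-2)) - 1*913 = (sqrt(827) + 1/1176)/(1791 + 45) - 1*913 = (sqrt(827) + 1/1176)/1836 - 913 = (1/1176 + sqrt(827))*(1/1836) - 913 = (1/2159136 + sqrt(827)/1836) - 913 = -1971291167/2159136 + sqrt(827)/1836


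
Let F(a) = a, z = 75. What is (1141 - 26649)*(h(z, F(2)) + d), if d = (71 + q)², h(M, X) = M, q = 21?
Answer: -217812812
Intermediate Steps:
d = 8464 (d = (71 + 21)² = 92² = 8464)
(1141 - 26649)*(h(z, F(2)) + d) = (1141 - 26649)*(75 + 8464) = -25508*8539 = -217812812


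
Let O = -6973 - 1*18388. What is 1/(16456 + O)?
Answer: -1/8905 ≈ -0.00011230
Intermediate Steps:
O = -25361 (O = -6973 - 18388 = -25361)
1/(16456 + O) = 1/(16456 - 25361) = 1/(-8905) = -1/8905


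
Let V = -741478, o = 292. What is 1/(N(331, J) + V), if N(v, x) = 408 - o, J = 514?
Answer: -1/741362 ≈ -1.3489e-6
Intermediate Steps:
N(v, x) = 116 (N(v, x) = 408 - 1*292 = 408 - 292 = 116)
1/(N(331, J) + V) = 1/(116 - 741478) = 1/(-741362) = -1/741362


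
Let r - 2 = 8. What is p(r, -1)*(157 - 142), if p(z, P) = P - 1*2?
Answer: -45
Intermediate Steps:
r = 10 (r = 2 + 8 = 10)
p(z, P) = -2 + P (p(z, P) = P - 2 = -2 + P)
p(r, -1)*(157 - 142) = (-2 - 1)*(157 - 142) = -3*15 = -45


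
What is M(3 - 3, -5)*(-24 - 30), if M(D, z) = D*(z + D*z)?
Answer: 0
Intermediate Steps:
M(3 - 3, -5)*(-24 - 30) = ((3 - 3)*(-5)*(1 + (3 - 3)))*(-24 - 30) = (0*(-5)*(1 + 0))*(-54) = (0*(-5)*1)*(-54) = 0*(-54) = 0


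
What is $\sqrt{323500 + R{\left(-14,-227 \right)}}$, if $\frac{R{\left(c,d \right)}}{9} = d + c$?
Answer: $\sqrt{321331} \approx 566.86$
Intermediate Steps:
$R{\left(c,d \right)} = 9 c + 9 d$ ($R{\left(c,d \right)} = 9 \left(d + c\right) = 9 \left(c + d\right) = 9 c + 9 d$)
$\sqrt{323500 + R{\left(-14,-227 \right)}} = \sqrt{323500 + \left(9 \left(-14\right) + 9 \left(-227\right)\right)} = \sqrt{323500 - 2169} = \sqrt{321331}$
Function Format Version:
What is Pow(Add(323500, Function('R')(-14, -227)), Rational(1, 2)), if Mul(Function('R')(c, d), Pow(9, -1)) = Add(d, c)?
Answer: Pow(321331, Rational(1, 2)) ≈ 566.86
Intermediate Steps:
Function('R')(c, d) = Add(Mul(9, c), Mul(9, d)) (Function('R')(c, d) = Mul(9, Add(d, c)) = Mul(9, Add(c, d)) = Add(Mul(9, c), Mul(9, d)))
Pow(Add(323500, Function('R')(-14, -227)), Rational(1, 2)) = Pow(Add(323500, Add(Mul(9, -14), Mul(9, -227))), Rational(1, 2)) = Pow(Add(323500, Add(-126, -2043)), Rational(1, 2)) = Pow(Add(323500, -2169), Rational(1, 2)) = Pow(321331, Rational(1, 2))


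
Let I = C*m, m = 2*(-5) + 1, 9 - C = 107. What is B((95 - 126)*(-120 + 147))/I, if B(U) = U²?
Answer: 77841/98 ≈ 794.30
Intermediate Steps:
C = -98 (C = 9 - 1*107 = 9 - 107 = -98)
m = -9 (m = -10 + 1 = -9)
I = 882 (I = -98*(-9) = 882)
B((95 - 126)*(-120 + 147))/I = ((95 - 126)*(-120 + 147))²/882 = (-31*27)²*(1/882) = (-837)²*(1/882) = 700569*(1/882) = 77841/98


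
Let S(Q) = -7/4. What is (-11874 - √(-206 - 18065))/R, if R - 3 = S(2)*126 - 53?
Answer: 23748/541 + 22*I*√151/541 ≈ 43.896 + 0.49971*I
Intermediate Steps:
S(Q) = -7/4 (S(Q) = -7*¼ = -7/4)
R = -541/2 (R = 3 + (-7/4*126 - 53) = 3 + (-441/2 - 53) = 3 - 547/2 = -541/2 ≈ -270.50)
(-11874 - √(-206 - 18065))/R = (-11874 - √(-206 - 18065))/(-541/2) = (-11874 - √(-18271))*(-2/541) = (-11874 - 11*I*√151)*(-2/541) = 23748/541 + 22*I*√151/541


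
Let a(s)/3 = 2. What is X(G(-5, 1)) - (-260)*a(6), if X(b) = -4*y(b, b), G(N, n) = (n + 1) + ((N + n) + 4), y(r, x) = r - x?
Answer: 1560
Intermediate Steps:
a(s) = 6 (a(s) = 3*2 = 6)
G(N, n) = 5 + N + 2*n (G(N, n) = (1 + n) + (4 + N + n) = 5 + N + 2*n)
X(b) = 0 (X(b) = -4*(b - b) = -4*0 = 0)
X(G(-5, 1)) - (-260)*a(6) = 0 - (-260)*6 = 0 - 1*(-1560) = 0 + 1560 = 1560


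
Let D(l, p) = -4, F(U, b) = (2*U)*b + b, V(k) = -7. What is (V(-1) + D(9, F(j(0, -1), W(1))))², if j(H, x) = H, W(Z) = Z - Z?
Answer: 121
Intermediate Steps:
W(Z) = 0
F(U, b) = b + 2*U*b (F(U, b) = 2*U*b + b = b + 2*U*b)
(V(-1) + D(9, F(j(0, -1), W(1))))² = (-7 - 4)² = (-11)² = 121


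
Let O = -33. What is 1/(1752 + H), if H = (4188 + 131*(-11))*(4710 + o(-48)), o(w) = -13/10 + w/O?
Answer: 110/1423460119 ≈ 7.7276e-8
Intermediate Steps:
o(w) = -13/10 - w/33 (o(w) = -13/10 + w/(-33) = -13*⅒ + w*(-1/33) = -13/10 - w/33)
H = 1423267399/110 (H = (4188 + 131*(-11))*(4710 + (-13/10 - 1/33*(-48))) = (4188 - 1441)*(4710 + (-13/10 + 16/11)) = 2747*(4710 + 17/110) = 2747*(518117/110) = 1423267399/110 ≈ 1.2939e+7)
1/(1752 + H) = 1/(1752 + 1423267399/110) = 1/(1423460119/110) = 110/1423460119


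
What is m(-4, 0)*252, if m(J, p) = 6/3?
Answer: 504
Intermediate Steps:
m(J, p) = 2 (m(J, p) = 6*(1/3) = 2)
m(-4, 0)*252 = 2*252 = 504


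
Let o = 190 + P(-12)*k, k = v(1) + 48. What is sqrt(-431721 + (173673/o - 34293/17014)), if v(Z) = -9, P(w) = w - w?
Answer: I*sqrt(281374535101424205)/808165 ≈ 656.36*I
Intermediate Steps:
P(w) = 0
k = 39 (k = -9 + 48 = 39)
o = 190 (o = 190 + 0*39 = 190 + 0 = 190)
sqrt(-431721 + (173673/o - 34293/17014)) = sqrt(-431721 + (173673/190 - 34293/17014)) = sqrt(-431721 + 737089188/808165) = sqrt(-348164712777/808165) = I*sqrt(281374535101424205)/808165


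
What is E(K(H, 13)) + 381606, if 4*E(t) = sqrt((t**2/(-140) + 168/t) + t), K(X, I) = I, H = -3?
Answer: 381606 + sqrt(20467265)/3640 ≈ 3.8161e+5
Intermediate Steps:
E(t) = sqrt(t + 168/t - t**2/140)/4 (E(t) = sqrt((t**2/(-140) + 168/t) + t)/4 = sqrt((t**2*(-1/140) + 168/t) + t)/4 = sqrt((-t**2/140 + 168/t) + t)/4 = sqrt((168/t - t**2/140) + t)/4 = sqrt(t + 168/t - t**2/140)/4)
E(K(H, 13)) + 381606 = sqrt(35)*sqrt(23520/13 - 1*13*(-140 + 13))/280 + 381606 = sqrt(35)*sqrt(23520*(1/13) - 1*13*(-127))/280 + 381606 = sqrt(35)*sqrt(23520/13 + 1651)/280 + 381606 = sqrt(35)*sqrt(44983/13)/280 + 381606 = sqrt(35)*(sqrt(584779)/13)/280 + 381606 = sqrt(20467265)/3640 + 381606 = 381606 + sqrt(20467265)/3640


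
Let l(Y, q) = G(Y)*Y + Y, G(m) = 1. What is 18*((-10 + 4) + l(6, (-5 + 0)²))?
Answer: 108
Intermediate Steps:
l(Y, q) = 2*Y (l(Y, q) = 1*Y + Y = Y + Y = 2*Y)
18*((-10 + 4) + l(6, (-5 + 0)²)) = 18*((-10 + 4) + 2*6) = 18*(-6 + 12) = 18*6 = 108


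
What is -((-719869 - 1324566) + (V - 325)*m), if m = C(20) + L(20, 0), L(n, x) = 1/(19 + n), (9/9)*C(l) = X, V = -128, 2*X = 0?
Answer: 26577806/13 ≈ 2.0444e+6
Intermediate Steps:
X = 0 (X = (1/2)*0 = 0)
C(l) = 0
m = 1/39 (m = 0 + 1/(19 + 20) = 0 + 1/39 = 1/39 ≈ 0.025641)
-((-719869 - 1324566) + (V - 325)*m) = -((-719869 - 1324566) + (-128 - 325)*(1/39)) = -(-2044435 - 453*1/39) = -(-2044435 - 151/13) = -1*(-26577806/13) = 26577806/13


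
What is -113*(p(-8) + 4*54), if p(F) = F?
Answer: -23504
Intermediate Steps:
-113*(p(-8) + 4*54) = -113*(-8 + 4*54) = -113*(-8 + 216) = -113*208 = -23504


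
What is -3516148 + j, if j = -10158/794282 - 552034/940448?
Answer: -656623977517257525/186745229584 ≈ -3.5161e+6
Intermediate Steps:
j = -112005935093/186745229584 (j = -10158*1/794282 - 552034*1/940448 = -5079/397141 - 276017/470224 = -112005935093/186745229584 ≈ -0.59978)
-3516148 + j = -3516148 - 112005935093/186745229584 = -656623977517257525/186745229584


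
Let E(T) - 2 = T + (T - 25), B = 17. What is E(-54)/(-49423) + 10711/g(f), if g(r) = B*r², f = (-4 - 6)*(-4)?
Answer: 532932953/1344305600 ≈ 0.39644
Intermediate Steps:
E(T) = -23 + 2*T (E(T) = 2 + (T + (T - 25)) = 2 + (T + (-25 + T)) = 2 + (-25 + 2*T) = -23 + 2*T)
f = 40 (f = -10*(-4) = 40)
g(r) = 17*r²
E(-54)/(-49423) + 10711/g(f) = (-23 + 2*(-54))/(-49423) + 10711/((17*40²)) = (-23 - 108)*(-1/49423) + 10711/((17*1600)) = -131*(-1/49423) + 10711/27200 = 131/49423 + 10711*(1/27200) = 131/49423 + 10711/27200 = 532932953/1344305600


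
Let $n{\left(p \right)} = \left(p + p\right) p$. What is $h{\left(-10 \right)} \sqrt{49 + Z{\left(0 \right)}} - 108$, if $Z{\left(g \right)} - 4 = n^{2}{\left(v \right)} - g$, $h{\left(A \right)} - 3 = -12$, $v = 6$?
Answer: $-108 - 9 \sqrt{5237} \approx -759.3$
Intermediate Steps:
$n{\left(p \right)} = 2 p^{2}$ ($n{\left(p \right)} = 2 p p = 2 p^{2}$)
$h{\left(A \right)} = -9$ ($h{\left(A \right)} = 3 - 12 = -9$)
$Z{\left(g \right)} = 5188 - g$ ($Z{\left(g \right)} = 4 - \left(-5184 + g\right) = 5188 - g$)
$h{\left(-10 \right)} \sqrt{49 + Z{\left(0 \right)}} - 108 = - 9 \sqrt{49 + \left(5188 - 0\right)} - 108 = - 9 \sqrt{49 + \left(5188 + 0\right)} - 108 = - 9 \sqrt{49 + 5188} - 108 = - 9 \sqrt{5237} - 108 = -108 - 9 \sqrt{5237}$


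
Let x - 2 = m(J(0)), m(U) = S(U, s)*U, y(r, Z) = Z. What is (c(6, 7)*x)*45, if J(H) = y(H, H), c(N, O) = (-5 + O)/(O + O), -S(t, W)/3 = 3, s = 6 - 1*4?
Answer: 90/7 ≈ 12.857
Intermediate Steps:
s = 2 (s = 6 - 4 = 2)
S(t, W) = -9 (S(t, W) = -3*3 = -9)
c(N, O) = (-5 + O)/(2*O) (c(N, O) = (-5 + O)/((2*O)) = (-5 + O)*(1/(2*O)) = (-5 + O)/(2*O))
J(H) = H
m(U) = -9*U
x = 2 (x = 2 - 9*0 = 2 + 0 = 2)
(c(6, 7)*x)*45 = (((1/2)*(-5 + 7)/7)*2)*45 = (((1/2)*(1/7)*2)*2)*45 = ((1/7)*2)*45 = (2/7)*45 = 90/7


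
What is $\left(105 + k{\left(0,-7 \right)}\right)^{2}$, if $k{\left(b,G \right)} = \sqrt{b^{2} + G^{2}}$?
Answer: $12544$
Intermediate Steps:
$k{\left(b,G \right)} = \sqrt{G^{2} + b^{2}}$
$\left(105 + k{\left(0,-7 \right)}\right)^{2} = \left(105 + \sqrt{\left(-7\right)^{2} + 0^{2}}\right)^{2} = \left(105 + \sqrt{49 + 0}\right)^{2} = \left(105 + \sqrt{49}\right)^{2} = \left(105 + 7\right)^{2} = 112^{2} = 12544$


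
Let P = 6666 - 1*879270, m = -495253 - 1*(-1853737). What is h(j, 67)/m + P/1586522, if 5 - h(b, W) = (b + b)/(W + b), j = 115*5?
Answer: -95129431900549/172959996400002 ≈ -0.55001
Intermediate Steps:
j = 575
m = 1358484 (m = -495253 + 1853737 = 1358484)
P = -872604 (P = 6666 - 879270 = -872604)
h(b, W) = 5 - 2*b/(W + b) (h(b, W) = 5 - (b + b)/(W + b) = 5 - 2*b/(W + b))
h(j, 67)/m + P/1586522 = ((3*575 + 5*67)/(67 + 575))/1358484 - 872604/1586522 = ((1725 + 335)/642)*(1/1358484) - 872604*1/1586522 = ((1/642)*2060)*(1/1358484) - 436302/793261 = (1030/321)*(1/1358484) - 436302/793261 = 515/218036682 - 436302/793261 = -95129431900549/172959996400002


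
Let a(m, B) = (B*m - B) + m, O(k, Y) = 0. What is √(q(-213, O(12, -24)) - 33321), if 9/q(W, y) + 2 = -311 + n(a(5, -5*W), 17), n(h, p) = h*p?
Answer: 3*I*√8374737206/1504 ≈ 182.54*I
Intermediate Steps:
a(m, B) = m - B + B*m (a(m, B) = (-B + B*m) + m = m - B + B*m)
q(W, y) = 9/(-228 - 340*W) (q(W, y) = 9/(-2 + (-311 + (5 - (-5)*W - 5*W*5)*17)) = 9/(-2 + (-311 + (5 + 5*W - 25*W)*17)) = 9/(-2 + (-311 + (5 - 20*W)*17)) = 9/(-2 + (-311 + (85 - 340*W))) = 9/(-2 + (-226 - 340*W)) = 9/(-228 - 340*W))
√(q(-213, O(12, -24)) - 33321) = √(9/(4*(-57 - 85*(-213))) - 33321) = √(9/(4*(-57 + 18105)) - 33321) = √((9/4)/18048 - 33321) = √((9/4)*(1/18048) - 33321) = √(3/24064 - 33321) = √(-801836541/24064) = 3*I*√8374737206/1504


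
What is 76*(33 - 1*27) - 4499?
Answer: -4043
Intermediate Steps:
76*(33 - 1*27) - 4499 = 76*(33 - 27) - 4499 = 76*6 - 4499 = 456 - 4499 = -4043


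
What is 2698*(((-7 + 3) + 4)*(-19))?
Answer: 0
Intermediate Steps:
2698*(((-7 + 3) + 4)*(-19)) = 2698*((-4 + 4)*(-19)) = 2698*(0*(-19)) = 2698*0 = 0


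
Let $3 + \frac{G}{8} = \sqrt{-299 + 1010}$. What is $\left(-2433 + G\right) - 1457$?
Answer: $-3914 + 24 \sqrt{79} \approx -3700.7$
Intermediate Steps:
$G = -24 + 24 \sqrt{79}$ ($G = -24 + 8 \sqrt{-299 + 1010} = -24 + 8 \sqrt{711} = -24 + 8 \cdot 3 \sqrt{79} = -24 + 24 \sqrt{79} \approx 189.32$)
$\left(-2433 + G\right) - 1457 = \left(-2433 - \left(24 - 24 \sqrt{79}\right)\right) - 1457 = \left(-2457 + 24 \sqrt{79}\right) - 1457 = -3914 + 24 \sqrt{79}$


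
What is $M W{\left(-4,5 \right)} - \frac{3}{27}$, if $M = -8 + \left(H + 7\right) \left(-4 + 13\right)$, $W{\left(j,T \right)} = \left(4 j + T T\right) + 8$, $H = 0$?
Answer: $\frac{8414}{9} \approx 934.89$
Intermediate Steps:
$W{\left(j,T \right)} = 8 + T^{2} + 4 j$ ($W{\left(j,T \right)} = \left(4 j + T^{2}\right) + 8 = \left(T^{2} + 4 j\right) + 8 = 8 + T^{2} + 4 j$)
$M = 55$ ($M = -8 + \left(0 + 7\right) \left(-4 + 13\right) = -8 + 7 \cdot 9 = -8 + 63 = 55$)
$M W{\left(-4,5 \right)} - \frac{3}{27} = 55 \left(8 + 5^{2} + 4 \left(-4\right)\right) - \frac{3}{27} = 55 \left(8 + 25 - 16\right) - \frac{1}{9} = 55 \cdot 17 - \frac{1}{9} = 935 - \frac{1}{9} = \frac{8414}{9}$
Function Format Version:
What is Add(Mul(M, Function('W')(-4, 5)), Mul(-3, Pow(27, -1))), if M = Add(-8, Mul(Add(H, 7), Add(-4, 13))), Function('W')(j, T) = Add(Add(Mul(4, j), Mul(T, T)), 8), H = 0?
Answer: Rational(8414, 9) ≈ 934.89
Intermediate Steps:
Function('W')(j, T) = Add(8, Pow(T, 2), Mul(4, j)) (Function('W')(j, T) = Add(Add(Mul(4, j), Pow(T, 2)), 8) = Add(Add(Pow(T, 2), Mul(4, j)), 8) = Add(8, Pow(T, 2), Mul(4, j)))
M = 55 (M = Add(-8, Mul(Add(0, 7), Add(-4, 13))) = Add(-8, Mul(7, 9)) = Add(-8, 63) = 55)
Add(Mul(M, Function('W')(-4, 5)), Mul(-3, Pow(27, -1))) = Add(Mul(55, Add(8, Pow(5, 2), Mul(4, -4))), Mul(-3, Pow(27, -1))) = Add(Mul(55, Add(8, 25, -16)), Mul(-3, Rational(1, 27))) = Add(Mul(55, 17), Rational(-1, 9)) = Add(935, Rational(-1, 9)) = Rational(8414, 9)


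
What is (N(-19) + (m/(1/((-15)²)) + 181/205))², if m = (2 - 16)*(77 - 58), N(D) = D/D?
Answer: 150525023850496/42025 ≈ 3.5818e+9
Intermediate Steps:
N(D) = 1
m = -266 (m = -14*19 = -266)
(N(-19) + (m/(1/((-15)²)) + 181/205))² = (1 + (-266*(-15)² + 181/205))² = (1 + (-266/(1/225) + 181*(1/205)))² = (1 + (-266/1/225 + 181/205))² = (1 + (-266*225 + 181/205))² = (1 + (-59850 + 181/205))² = (1 - 12269069/205)² = (-12268864/205)² = 150525023850496/42025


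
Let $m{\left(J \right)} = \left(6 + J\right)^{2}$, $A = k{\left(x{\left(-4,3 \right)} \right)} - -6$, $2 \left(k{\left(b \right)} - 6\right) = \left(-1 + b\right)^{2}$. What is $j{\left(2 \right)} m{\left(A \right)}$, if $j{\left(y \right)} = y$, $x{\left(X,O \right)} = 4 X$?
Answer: $\frac{105625}{2} \approx 52813.0$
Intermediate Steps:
$k{\left(b \right)} = 6 + \frac{\left(-1 + b\right)^{2}}{2}$
$A = \frac{313}{2}$ ($A = \left(6 + \frac{\left(-1 + 4 \left(-4\right)\right)^{2}}{2}\right) - -6 = \left(6 + \frac{\left(-1 - 16\right)^{2}}{2}\right) + 6 = \left(6 + \frac{\left(-17\right)^{2}}{2}\right) + 6 = \left(6 + \frac{1}{2} \cdot 289\right) + 6 = \left(6 + \frac{289}{2}\right) + 6 = \frac{301}{2} + 6 = \frac{313}{2} \approx 156.5$)
$j{\left(2 \right)} m{\left(A \right)} = 2 \left(6 + \frac{313}{2}\right)^{2} = 2 \left(\frac{325}{2}\right)^{2} = 2 \cdot \frac{105625}{4} = \frac{105625}{2}$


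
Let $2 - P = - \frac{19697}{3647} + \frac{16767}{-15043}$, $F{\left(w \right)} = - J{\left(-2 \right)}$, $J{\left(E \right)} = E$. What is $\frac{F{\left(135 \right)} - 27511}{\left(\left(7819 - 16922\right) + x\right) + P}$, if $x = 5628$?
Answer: $\frac{215599119127}{27168236159} \approx 7.9357$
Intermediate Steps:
$F{\left(w \right)} = 2$ ($F{\left(w \right)} = \left(-1\right) \left(-2\right) = 2$)
$P = \frac{66739266}{7837403}$ ($P = 2 - \left(- \frac{19697}{3647} + \frac{16767}{-15043}\right) = 2 - \left(\left(-19697\right) \frac{1}{3647} + 16767 \left(- \frac{1}{15043}\right)\right) = 2 - \left(- \frac{19697}{3647} - \frac{16767}{15043}\right) = 2 - - \frac{51064460}{7837403} = 2 + \frac{51064460}{7837403} = \frac{66739266}{7837403} \approx 8.5155$)
$\frac{F{\left(135 \right)} - 27511}{\left(\left(7819 - 16922\right) + x\right) + P} = \frac{2 - 27511}{\left(\left(7819 - 16922\right) + 5628\right) + \frac{66739266}{7837403}} = - \frac{27509}{\left(-9103 + 5628\right) + \frac{66739266}{7837403}} = - \frac{27509}{-3475 + \frac{66739266}{7837403}} = - \frac{27509}{- \frac{27168236159}{7837403}} = \left(-27509\right) \left(- \frac{7837403}{27168236159}\right) = \frac{215599119127}{27168236159}$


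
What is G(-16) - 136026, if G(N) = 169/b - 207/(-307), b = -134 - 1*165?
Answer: -960478816/7061 ≈ -1.3603e+5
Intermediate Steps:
b = -299 (b = -134 - 165 = -299)
G(N) = 770/7061 (G(N) = 169/(-299) - 207/(-307) = 169*(-1/299) - 207*(-1/307) = -13/23 + 207/307 = 770/7061)
G(-16) - 136026 = 770/7061 - 136026 = -960478816/7061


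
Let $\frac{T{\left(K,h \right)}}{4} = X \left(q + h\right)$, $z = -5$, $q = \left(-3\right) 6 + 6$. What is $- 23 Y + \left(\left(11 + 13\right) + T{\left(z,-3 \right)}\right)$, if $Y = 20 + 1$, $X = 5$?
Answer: $-759$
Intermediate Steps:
$q = -12$ ($q = -18 + 6 = -12$)
$T{\left(K,h \right)} = -240 + 20 h$ ($T{\left(K,h \right)} = 4 \cdot 5 \left(-12 + h\right) = 4 \left(-60 + 5 h\right) = -240 + 20 h$)
$Y = 21$
$- 23 Y + \left(\left(11 + 13\right) + T{\left(z,-3 \right)}\right) = \left(-23\right) 21 + \left(\left(11 + 13\right) + \left(-240 + 20 \left(-3\right)\right)\right) = -483 + \left(24 - 300\right) = -483 - 276 = -759$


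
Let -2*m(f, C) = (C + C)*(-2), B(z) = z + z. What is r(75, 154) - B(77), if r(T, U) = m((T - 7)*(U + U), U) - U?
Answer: 0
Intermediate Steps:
B(z) = 2*z
m(f, C) = 2*C (m(f, C) = -(C + C)*(-2)/2 = -2*C*(-2)/2 = -(-2)*C = 2*C)
r(T, U) = U (r(T, U) = 2*U - U = U)
r(75, 154) - B(77) = 154 - 2*77 = 154 - 1*154 = 154 - 154 = 0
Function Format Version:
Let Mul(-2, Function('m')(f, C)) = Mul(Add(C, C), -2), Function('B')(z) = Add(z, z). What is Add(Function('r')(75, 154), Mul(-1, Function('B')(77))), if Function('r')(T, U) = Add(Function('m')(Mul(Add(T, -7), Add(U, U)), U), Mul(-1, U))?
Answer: 0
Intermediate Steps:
Function('B')(z) = Mul(2, z)
Function('m')(f, C) = Mul(2, C) (Function('m')(f, C) = Mul(Rational(-1, 2), Mul(Add(C, C), -2)) = Mul(Rational(-1, 2), Mul(Mul(2, C), -2)) = Mul(Rational(-1, 2), Mul(-4, C)) = Mul(2, C))
Function('r')(T, U) = U (Function('r')(T, U) = Add(Mul(2, U), Mul(-1, U)) = U)
Add(Function('r')(75, 154), Mul(-1, Function('B')(77))) = Add(154, Mul(-1, Mul(2, 77))) = Add(154, Mul(-1, 154)) = Add(154, -154) = 0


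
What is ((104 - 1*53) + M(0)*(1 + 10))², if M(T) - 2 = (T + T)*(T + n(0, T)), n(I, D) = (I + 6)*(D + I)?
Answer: 5329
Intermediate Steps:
n(I, D) = (6 + I)*(D + I)
M(T) = 2 + 14*T² (M(T) = 2 + (T + T)*(T + (0² + 6*T + 6*0 + T*0)) = 2 + (2*T)*(T + (0 + 6*T + 0 + 0)) = 2 + (2*T)*(T + 6*T) = 2 + (2*T)*(7*T) = 2 + 14*T²)
((104 - 1*53) + M(0)*(1 + 10))² = ((104 - 1*53) + (2 + 14*0²)*(1 + 10))² = ((104 - 53) + (2 + 14*0)*11)² = (51 + (2 + 0)*11)² = (51 + 2*11)² = (51 + 22)² = 73² = 5329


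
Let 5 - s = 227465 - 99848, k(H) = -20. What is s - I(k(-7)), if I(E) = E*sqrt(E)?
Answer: -127612 + 40*I*sqrt(5) ≈ -1.2761e+5 + 89.443*I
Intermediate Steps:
s = -127612 (s = 5 - (227465 - 99848) = 5 - 1*127617 = 5 - 127617 = -127612)
I(E) = E**(3/2)
s - I(k(-7)) = -127612 - (-20)**(3/2) = -127612 - (-40)*I*sqrt(5) = -127612 + 40*I*sqrt(5)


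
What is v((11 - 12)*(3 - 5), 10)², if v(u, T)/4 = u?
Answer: 64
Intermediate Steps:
v(u, T) = 4*u
v((11 - 12)*(3 - 5), 10)² = (4*((11 - 12)*(3 - 5)))² = (4*(-1*(-2)))² = (4*2)² = 8² = 64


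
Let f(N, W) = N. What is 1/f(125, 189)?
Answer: 1/125 ≈ 0.0080000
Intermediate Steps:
1/f(125, 189) = 1/125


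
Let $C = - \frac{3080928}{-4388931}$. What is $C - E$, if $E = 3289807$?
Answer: $- \frac{4812910948463}{1462977} \approx -3.2898 \cdot 10^{6}$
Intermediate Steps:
$C = \frac{1026976}{1462977}$ ($C = \left(-3080928\right) \left(- \frac{1}{4388931}\right) = \frac{1026976}{1462977} \approx 0.70198$)
$C - E = \frac{1026976}{1462977} - 3289807 = - \frac{4812910948463}{1462977}$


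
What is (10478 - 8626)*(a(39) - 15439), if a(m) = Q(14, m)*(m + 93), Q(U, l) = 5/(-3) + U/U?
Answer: -28756004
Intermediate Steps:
Q(U, l) = -2/3 (Q(U, l) = 5*(-1/3) + 1 = -5/3 + 1 = -2/3)
a(m) = -62 - 2*m/3 (a(m) = -2*(m + 93)/3 = -2*(93 + m)/3 = -62 - 2*m/3)
(10478 - 8626)*(a(39) - 15439) = (10478 - 8626)*((-62 - 2/3*39) - 15439) = 1852*((-62 - 26) - 15439) = 1852*(-88 - 15439) = 1852*(-15527) = -28756004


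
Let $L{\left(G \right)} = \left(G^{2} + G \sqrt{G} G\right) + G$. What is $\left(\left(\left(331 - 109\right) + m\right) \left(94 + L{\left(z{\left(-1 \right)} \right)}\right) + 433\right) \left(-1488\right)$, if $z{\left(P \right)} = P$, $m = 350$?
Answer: $-80651088 - 851136 i \approx -8.0651 \cdot 10^{7} - 8.5114 \cdot 10^{5} i$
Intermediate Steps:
$L{\left(G \right)} = G + G^{2} + G^{\frac{5}{2}}$ ($L{\left(G \right)} = \left(G^{2} + G^{\frac{3}{2}} G\right) + G = \left(G^{2} + G^{\frac{5}{2}}\right) + G = G + G^{2} + G^{\frac{5}{2}}$)
$\left(\left(\left(331 - 109\right) + m\right) \left(94 + L{\left(z{\left(-1 \right)} \right)}\right) + 433\right) \left(-1488\right) = \left(\left(\left(331 - 109\right) + 350\right) \left(94 + \left(-1 + \left(-1\right)^{2} + \left(-1\right)^{\frac{5}{2}}\right)\right) + 433\right) \left(-1488\right) = \left(\left(222 + 350\right) \left(94 + \left(-1 + 1 + i\right)\right) + 433\right) \left(-1488\right) = \left(572 \left(94 + i\right) + 433\right) \left(-1488\right) = \left(\left(53768 + 572 i\right) + 433\right) \left(-1488\right) = \left(54201 + 572 i\right) \left(-1488\right) = -80651088 - 851136 i$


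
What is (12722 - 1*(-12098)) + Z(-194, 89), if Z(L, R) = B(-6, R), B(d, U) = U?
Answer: 24909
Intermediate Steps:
Z(L, R) = R
(12722 - 1*(-12098)) + Z(-194, 89) = (12722 - 1*(-12098)) + 89 = (12722 + 12098) + 89 = 24820 + 89 = 24909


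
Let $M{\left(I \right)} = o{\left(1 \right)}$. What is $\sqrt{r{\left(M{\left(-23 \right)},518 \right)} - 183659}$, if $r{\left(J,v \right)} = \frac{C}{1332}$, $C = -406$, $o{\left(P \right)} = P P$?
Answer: $\frac{i \sqrt{9051465178}}{222} \approx 428.55 i$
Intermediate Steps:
$o{\left(P \right)} = P^{2}$
$M{\left(I \right)} = 1$ ($M{\left(I \right)} = 1^{2} = 1$)
$r{\left(J,v \right)} = - \frac{203}{666}$ ($r{\left(J,v \right)} = - \frac{406}{1332} = \left(-406\right) \frac{1}{1332} = - \frac{203}{666}$)
$\sqrt{r{\left(M{\left(-23 \right)},518 \right)} - 183659} = \sqrt{- \frac{203}{666} - 183659} = \sqrt{- \frac{122317097}{666}} = \frac{i \sqrt{9051465178}}{222}$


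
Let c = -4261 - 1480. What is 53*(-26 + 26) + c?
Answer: -5741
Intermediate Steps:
c = -5741
53*(-26 + 26) + c = 53*(-26 + 26) - 5741 = 53*0 - 5741 = 0 - 5741 = -5741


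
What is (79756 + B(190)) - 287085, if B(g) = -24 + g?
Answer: -207163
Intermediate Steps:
(79756 + B(190)) - 287085 = (79756 + (-24 + 190)) - 287085 = (79756 + 166) - 287085 = 79922 - 287085 = -207163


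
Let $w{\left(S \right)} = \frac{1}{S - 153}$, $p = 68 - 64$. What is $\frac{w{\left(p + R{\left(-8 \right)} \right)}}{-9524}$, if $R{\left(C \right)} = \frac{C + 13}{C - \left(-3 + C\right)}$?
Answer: $\frac{3}{4209608} \approx 7.1266 \cdot 10^{-7}$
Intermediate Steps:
$R{\left(C \right)} = \frac{13}{3} + \frac{C}{3}$ ($R{\left(C \right)} = \frac{13 + C}{3} = \left(13 + C\right) \frac{1}{3} = \frac{13}{3} + \frac{C}{3}$)
$p = 4$
$w{\left(S \right)} = \frac{1}{-153 + S}$
$\frac{w{\left(p + R{\left(-8 \right)} \right)}}{-9524} = \frac{1}{\left(-153 + \left(4 + \left(\frac{13}{3} + \frac{1}{3} \left(-8\right)\right)\right)\right) \left(-9524\right)} = \frac{1}{-153 + \left(4 + \left(\frac{13}{3} - \frac{8}{3}\right)\right)} \left(- \frac{1}{9524}\right) = \frac{1}{-153 + \left(4 + \frac{5}{3}\right)} \left(- \frac{1}{9524}\right) = \frac{1}{-153 + \frac{17}{3}} \left(- \frac{1}{9524}\right) = \frac{1}{- \frac{442}{3}} \left(- \frac{1}{9524}\right) = \left(- \frac{3}{442}\right) \left(- \frac{1}{9524}\right) = \frac{3}{4209608}$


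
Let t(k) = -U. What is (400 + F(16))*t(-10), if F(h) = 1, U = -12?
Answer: 4812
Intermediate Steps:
t(k) = 12 (t(k) = -1*(-12) = 12)
(400 + F(16))*t(-10) = (400 + 1)*12 = 401*12 = 4812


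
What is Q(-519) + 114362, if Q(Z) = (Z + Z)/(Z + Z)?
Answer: 114363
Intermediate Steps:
Q(Z) = 1 (Q(Z) = (2*Z)/((2*Z)) = (2*Z)*(1/(2*Z)) = 1)
Q(-519) + 114362 = 1 + 114362 = 114363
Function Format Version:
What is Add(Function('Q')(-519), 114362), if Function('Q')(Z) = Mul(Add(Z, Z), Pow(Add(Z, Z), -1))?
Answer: 114363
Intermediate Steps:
Function('Q')(Z) = 1 (Function('Q')(Z) = Mul(Mul(2, Z), Pow(Mul(2, Z), -1)) = Mul(Mul(2, Z), Mul(Rational(1, 2), Pow(Z, -1))) = 1)
Add(Function('Q')(-519), 114362) = Add(1, 114362) = 114363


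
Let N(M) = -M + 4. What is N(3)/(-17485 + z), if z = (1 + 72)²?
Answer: -1/12156 ≈ -8.2264e-5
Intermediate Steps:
z = 5329 (z = 73² = 5329)
N(M) = 4 - M
N(3)/(-17485 + z) = (4 - 1*3)/(-17485 + 5329) = (4 - 3)/(-12156) = 1*(-1/12156) = -1/12156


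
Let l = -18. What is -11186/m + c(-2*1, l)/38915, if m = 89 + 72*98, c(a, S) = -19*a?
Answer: -87006336/55609535 ≈ -1.5646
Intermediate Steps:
m = 7145 (m = 89 + 7056 = 7145)
-11186/m + c(-2*1, l)/38915 = -11186/7145 - (-38)/38915 = -11186*1/7145 - 19*(-2)*(1/38915) = -11186/7145 + 38*(1/38915) = -11186/7145 + 38/38915 = -87006336/55609535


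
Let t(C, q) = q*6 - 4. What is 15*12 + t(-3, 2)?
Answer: 188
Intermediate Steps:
t(C, q) = -4 + 6*q (t(C, q) = 6*q - 4 = -4 + 6*q)
15*12 + t(-3, 2) = 15*12 + (-4 + 6*2) = 180 + (-4 + 12) = 180 + 8 = 188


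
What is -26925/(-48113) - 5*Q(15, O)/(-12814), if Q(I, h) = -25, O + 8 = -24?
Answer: 339002825/616519982 ≈ 0.54986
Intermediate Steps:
O = -32 (O = -8 - 24 = -32)
-26925/(-48113) - 5*Q(15, O)/(-12814) = -26925/(-48113) - 5*(-25)/(-12814) = -26925*(-1/48113) + 125*(-1/12814) = 26925/48113 - 125/12814 = 339002825/616519982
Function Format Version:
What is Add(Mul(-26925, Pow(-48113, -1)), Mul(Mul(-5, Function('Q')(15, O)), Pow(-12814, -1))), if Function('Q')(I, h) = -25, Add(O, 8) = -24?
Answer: Rational(339002825, 616519982) ≈ 0.54986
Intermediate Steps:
O = -32 (O = Add(-8, -24) = -32)
Add(Mul(-26925, Pow(-48113, -1)), Mul(Mul(-5, Function('Q')(15, O)), Pow(-12814, -1))) = Add(Mul(-26925, Pow(-48113, -1)), Mul(Mul(-5, -25), Pow(-12814, -1))) = Add(Mul(-26925, Rational(-1, 48113)), Mul(125, Rational(-1, 12814))) = Add(Rational(26925, 48113), Rational(-125, 12814)) = Rational(339002825, 616519982)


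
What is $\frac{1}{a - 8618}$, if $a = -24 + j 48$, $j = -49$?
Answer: $- \frac{1}{10994} \approx -9.0959 \cdot 10^{-5}$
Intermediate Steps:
$a = -2376$ ($a = -24 - 2352 = -2376$)
$\frac{1}{a - 8618} = \frac{1}{-2376 - 8618} = \frac{1}{-10994} = - \frac{1}{10994}$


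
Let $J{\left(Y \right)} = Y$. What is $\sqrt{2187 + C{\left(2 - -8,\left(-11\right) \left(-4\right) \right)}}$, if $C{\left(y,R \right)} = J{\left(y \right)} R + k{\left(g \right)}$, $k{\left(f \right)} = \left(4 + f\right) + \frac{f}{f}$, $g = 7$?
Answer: $\sqrt{2639} \approx 51.371$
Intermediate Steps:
$k{\left(f \right)} = 5 + f$ ($k{\left(f \right)} = \left(4 + f\right) + 1 = 5 + f$)
$C{\left(y,R \right)} = 12 + R y$ ($C{\left(y,R \right)} = y R + \left(5 + 7\right) = R y + 12 = 12 + R y$)
$\sqrt{2187 + C{\left(2 - -8,\left(-11\right) \left(-4\right) \right)}} = \sqrt{2187 + \left(12 + \left(-11\right) \left(-4\right) \left(2 - -8\right)\right)} = \sqrt{2187 + \left(12 + 44 \left(2 + 8\right)\right)} = \sqrt{2187 + \left(12 + 44 \cdot 10\right)} = \sqrt{2187 + \left(12 + 440\right)} = \sqrt{2187 + 452} = \sqrt{2639}$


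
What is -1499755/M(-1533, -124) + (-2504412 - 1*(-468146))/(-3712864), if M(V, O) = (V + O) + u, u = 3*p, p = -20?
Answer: 2785941308521/3187493744 ≈ 874.02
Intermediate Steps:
u = -60 (u = 3*(-20) = -60)
M(V, O) = -60 + O + V (M(V, O) = (V + O) - 60 = (O + V) - 60 = -60 + O + V)
-1499755/M(-1533, -124) + (-2504412 - 1*(-468146))/(-3712864) = -1499755/(-60 - 124 - 1533) + (-2504412 - 1*(-468146))/(-3712864) = -1499755/(-1717) + (-2504412 + 468146)*(-1/3712864) = -1499755*(-1/1717) - 2036266*(-1/3712864) = 1499755/1717 + 1018133/1856432 = 2785941308521/3187493744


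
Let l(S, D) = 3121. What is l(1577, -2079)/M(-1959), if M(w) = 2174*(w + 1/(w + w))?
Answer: -6114039/8343119581 ≈ -0.00073282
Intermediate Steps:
M(w) = 1087/w + 2174*w (M(w) = 2174*(w + 1/(2*w)) = 1087/w + 2174*w)
l(1577, -2079)/M(-1959) = 3121/(1087/(-1959) + 2174*(-1959)) = 3121/(1087*(-1/1959) - 4258866) = 3121/(-1087/1959 - 4258866) = 3121/(-8343119581/1959) = 3121*(-1959/8343119581) = -6114039/8343119581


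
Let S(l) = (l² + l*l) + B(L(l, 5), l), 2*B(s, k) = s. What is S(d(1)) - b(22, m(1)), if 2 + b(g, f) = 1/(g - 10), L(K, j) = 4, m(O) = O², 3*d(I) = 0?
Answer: 47/12 ≈ 3.9167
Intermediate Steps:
d(I) = 0 (d(I) = (⅓)*0 = 0)
B(s, k) = s/2
b(g, f) = -2 + 1/(-10 + g) (b(g, f) = -2 + 1/(g - 10) = -2 + 1/(-10 + g))
S(l) = 2 + 2*l² (S(l) = (l² + l*l) + (½)*4 = (l² + l²) + 2 = 2*l² + 2 = 2 + 2*l²)
S(d(1)) - b(22, m(1)) = (2 + 2*0²) - (21 - 2*22)/(-10 + 22) = (2 + 2*0) - (21 - 44)/12 = (2 + 0) - (-23)/12 = 2 - 1*(-23/12) = 2 + 23/12 = 47/12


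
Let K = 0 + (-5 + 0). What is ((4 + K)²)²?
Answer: 1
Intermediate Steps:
K = -5 (K = 0 - 5 = -5)
((4 + K)²)² = ((4 - 5)²)² = ((-1)²)² = 1² = 1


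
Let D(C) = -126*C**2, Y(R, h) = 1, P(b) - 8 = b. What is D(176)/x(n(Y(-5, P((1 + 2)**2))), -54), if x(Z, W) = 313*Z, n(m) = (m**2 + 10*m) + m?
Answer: -325248/313 ≈ -1039.1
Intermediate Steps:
P(b) = 8 + b
n(m) = m**2 + 11*m
D(176)/x(n(Y(-5, P((1 + 2)**2))), -54) = (-126*176**2)/((313*(1*(11 + 1)))) = (-126*30976)/((313*(1*12))) = -3902976/(313*12) = -3902976/3756 = -3902976*1/3756 = -325248/313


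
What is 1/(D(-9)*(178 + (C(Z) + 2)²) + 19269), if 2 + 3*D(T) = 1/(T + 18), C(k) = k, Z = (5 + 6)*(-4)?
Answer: 27/487249 ≈ 5.5413e-5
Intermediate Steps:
Z = -44 (Z = 11*(-4) = -44)
D(T) = -⅔ + 1/(3*(18 + T)) (D(T) = -⅔ + 1/(3*(T + 18)) = -⅔ + 1/(3*(18 + T)))
1/(D(-9)*(178 + (C(Z) + 2)²) + 19269) = 1/(((-35 - 2*(-9))/(3*(18 - 9)))*(178 + (-44 + 2)²) + 19269) = 1/(((⅓)*(-35 + 18)/9)*(178 + (-42)²) + 19269) = 1/(((⅓)*(⅑)*(-17))*(178 + 1764) + 19269) = 1/(-17/27*1942 + 19269) = 1/(-33014/27 + 19269) = 1/(487249/27) = 27/487249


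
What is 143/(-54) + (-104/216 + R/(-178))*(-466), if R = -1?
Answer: 351005/1602 ≈ 219.10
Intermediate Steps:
143/(-54) + (-104/216 + R/(-178))*(-466) = 143/(-54) + (-104/216 - 1/(-178))*(-466) = 143*(-1/54) + (-104*1/216 - 1*(-1/178))*(-466) = -143/54 + (-13/27 + 1/178)*(-466) = -143/54 - 2287/4806*(-466) = -143/54 + 532871/2403 = 351005/1602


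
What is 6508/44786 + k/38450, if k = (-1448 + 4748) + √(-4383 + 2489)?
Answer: 3980264/17220217 + I*√1894/38450 ≈ 0.23114 + 0.0011319*I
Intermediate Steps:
k = 3300 + I*√1894 (k = 3300 + √(-1894) = 3300 + I*√1894 ≈ 3300.0 + 43.52*I)
6508/44786 + k/38450 = 6508/44786 + (3300 + I*√1894)/38450 = 6508*(1/44786) + (3300 + I*√1894)*(1/38450) = 3254/22393 + (66/769 + I*√1894/38450) = 3980264/17220217 + I*√1894/38450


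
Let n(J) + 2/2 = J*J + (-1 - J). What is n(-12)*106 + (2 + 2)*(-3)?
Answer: 16312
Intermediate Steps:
n(J) = -2 + J**2 - J (n(J) = -1 + (J*J + (-1 - J)) = -1 + (J**2 + (-1 - J)) = -1 + (-1 + J**2 - J) = -2 + J**2 - J)
n(-12)*106 + (2 + 2)*(-3) = (-2 + (-12)**2 - 1*(-12))*106 + (2 + 2)*(-3) = (-2 + 144 + 12)*106 + 4*(-3) = 154*106 - 12 = 16324 - 12 = 16312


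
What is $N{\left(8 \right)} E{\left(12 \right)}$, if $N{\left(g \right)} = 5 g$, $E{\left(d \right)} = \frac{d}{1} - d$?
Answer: $0$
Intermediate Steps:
$E{\left(d \right)} = 0$ ($E{\left(d \right)} = d 1 - d = d - d = 0$)
$N{\left(8 \right)} E{\left(12 \right)} = 5 \cdot 8 \cdot 0 = 40 \cdot 0 = 0$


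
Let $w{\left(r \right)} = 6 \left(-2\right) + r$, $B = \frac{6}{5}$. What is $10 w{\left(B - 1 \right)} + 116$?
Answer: $-2$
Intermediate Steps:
$B = \frac{6}{5}$ ($B = 6 \cdot \frac{1}{5} = \frac{6}{5} \approx 1.2$)
$w{\left(r \right)} = -12 + r$
$10 w{\left(B - 1 \right)} + 116 = 10 \left(-12 + \left(\frac{6}{5} - 1\right)\right) + 116 = 10 \left(-12 + \frac{1}{5}\right) + 116 = 10 \left(- \frac{59}{5}\right) + 116 = -118 + 116 = -2$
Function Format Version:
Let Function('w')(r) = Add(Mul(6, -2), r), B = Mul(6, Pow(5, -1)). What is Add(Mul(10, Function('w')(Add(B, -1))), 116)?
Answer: -2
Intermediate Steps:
B = Rational(6, 5) (B = Mul(6, Rational(1, 5)) = Rational(6, 5) ≈ 1.2000)
Function('w')(r) = Add(-12, r)
Add(Mul(10, Function('w')(Add(B, -1))), 116) = Add(Mul(10, Add(-12, Add(Rational(6, 5), -1))), 116) = Add(Mul(10, Add(-12, Rational(1, 5))), 116) = Add(Mul(10, Rational(-59, 5)), 116) = Add(-118, 116) = -2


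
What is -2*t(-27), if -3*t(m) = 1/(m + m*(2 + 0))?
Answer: -2/243 ≈ -0.0082304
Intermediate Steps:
t(m) = -1/(9*m) (t(m) = -1/(3*(m + m*(2 + 0))) = -1/(3*(m + m*2)) = -1/(3*(m + 2*m)) = -1/(3*m)/3 = -1/(9*m))
-2*t(-27) = -(-2)/(9*(-27)) = -(-2)*(-1)/(9*27) = -2*1/243 = -2/243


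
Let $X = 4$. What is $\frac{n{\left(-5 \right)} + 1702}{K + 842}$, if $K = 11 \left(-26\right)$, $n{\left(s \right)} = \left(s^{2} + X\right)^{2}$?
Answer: $\frac{2543}{556} \approx 4.5737$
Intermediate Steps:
$n{\left(s \right)} = \left(4 + s^{2}\right)^{2}$ ($n{\left(s \right)} = \left(s^{2} + 4\right)^{2} = \left(4 + s^{2}\right)^{2}$)
$K = -286$
$\frac{n{\left(-5 \right)} + 1702}{K + 842} = \frac{\left(4 + \left(-5\right)^{2}\right)^{2} + 1702}{-286 + 842} = \frac{\left(4 + 25\right)^{2} + 1702}{556} = \left(29^{2} + 1702\right) \frac{1}{556} = \left(841 + 1702\right) \frac{1}{556} = 2543 \cdot \frac{1}{556} = \frac{2543}{556}$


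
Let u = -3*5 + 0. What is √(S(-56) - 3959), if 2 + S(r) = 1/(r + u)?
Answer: 36*I*√15407/71 ≈ 62.937*I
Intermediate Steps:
u = -15 (u = -15 + 0 = -15)
S(r) = -2 + 1/(-15 + r) (S(r) = -2 + 1/(r - 15) = -2 + 1/(-15 + r))
√(S(-56) - 3959) = √((31 - 2*(-56))/(-15 - 56) - 3959) = √((31 + 112)/(-71) - 3959) = √(-1/71*143 - 3959) = √(-143/71 - 3959) = √(-281232/71) = 36*I*√15407/71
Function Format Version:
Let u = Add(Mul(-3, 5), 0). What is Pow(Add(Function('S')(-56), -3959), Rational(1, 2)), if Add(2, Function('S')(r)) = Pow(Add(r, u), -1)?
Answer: Mul(Rational(36, 71), I, Pow(15407, Rational(1, 2))) ≈ Mul(62.937, I)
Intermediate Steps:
u = -15 (u = Add(-15, 0) = -15)
Function('S')(r) = Add(-2, Pow(Add(-15, r), -1)) (Function('S')(r) = Add(-2, Pow(Add(r, -15), -1)) = Add(-2, Pow(Add(-15, r), -1)))
Pow(Add(Function('S')(-56), -3959), Rational(1, 2)) = Pow(Add(Mul(Pow(Add(-15, -56), -1), Add(31, Mul(-2, -56))), -3959), Rational(1, 2)) = Pow(Add(Mul(Pow(-71, -1), Add(31, 112)), -3959), Rational(1, 2)) = Pow(Add(Mul(Rational(-1, 71), 143), -3959), Rational(1, 2)) = Pow(Add(Rational(-143, 71), -3959), Rational(1, 2)) = Pow(Rational(-281232, 71), Rational(1, 2)) = Mul(Rational(36, 71), I, Pow(15407, Rational(1, 2)))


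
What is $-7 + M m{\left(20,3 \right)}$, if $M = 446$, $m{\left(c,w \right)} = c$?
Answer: $8913$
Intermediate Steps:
$-7 + M m{\left(20,3 \right)} = -7 + 446 \cdot 20 = -7 + 8920 = 8913$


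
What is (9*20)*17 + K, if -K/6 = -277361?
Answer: 1667226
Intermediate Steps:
K = 1664166 (K = -6*(-277361) = 1664166)
(9*20)*17 + K = (9*20)*17 + 1664166 = 180*17 + 1664166 = 3060 + 1664166 = 1667226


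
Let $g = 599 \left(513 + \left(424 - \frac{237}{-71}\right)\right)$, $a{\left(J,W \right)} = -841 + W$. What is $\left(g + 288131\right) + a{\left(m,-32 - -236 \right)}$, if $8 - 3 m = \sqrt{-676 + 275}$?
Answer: $\frac{60403710}{71} \approx 8.5076 \cdot 10^{5}$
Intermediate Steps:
$m = \frac{8}{3} - \frac{i \sqrt{401}}{3}$ ($m = \frac{8}{3} - \frac{\sqrt{-676 + 275}}{3} = \frac{8}{3} - \frac{\sqrt{-401}}{3} = \frac{8}{3} - \frac{i \sqrt{401}}{3} \approx 2.6667 - 6.675 i$)
$g = \frac{39991636}{71}$ ($g = 599 \left(513 + \left(424 - 237 \left(- \frac{1}{71}\right)\right)\right) = 599 \left(513 + \left(424 - - \frac{237}{71}\right)\right) = 599 \left(513 + \left(424 + \frac{237}{71}\right)\right) = 599 \left(513 + \frac{30341}{71}\right) = 599 \cdot \frac{66764}{71} = \frac{39991636}{71} \approx 5.6326 \cdot 10^{5}$)
$\left(g + 288131\right) + a{\left(m,-32 - -236 \right)} = \left(\frac{39991636}{71} + 288131\right) - 637 = \frac{60448937}{71} + \left(-841 + \left(-32 + 236\right)\right) = \frac{60448937}{71} + \left(-841 + 204\right) = \frac{60448937}{71} - 637 = \frac{60403710}{71}$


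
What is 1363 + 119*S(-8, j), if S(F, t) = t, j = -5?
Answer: 768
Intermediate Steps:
1363 + 119*S(-8, j) = 1363 + 119*(-5) = 1363 - 595 = 768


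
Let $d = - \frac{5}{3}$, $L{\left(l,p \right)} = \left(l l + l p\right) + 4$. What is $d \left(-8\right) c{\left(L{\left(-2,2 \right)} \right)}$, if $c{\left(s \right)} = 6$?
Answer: $80$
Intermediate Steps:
$L{\left(l,p \right)} = 4 + l^{2} + l p$ ($L{\left(l,p \right)} = \left(l^{2} + l p\right) + 4 = 4 + l^{2} + l p$)
$d = - \frac{5}{3}$ ($d = \left(-5\right) \frac{1}{3} = - \frac{5}{3} \approx -1.6667$)
$d \left(-8\right) c{\left(L{\left(-2,2 \right)} \right)} = \left(- \frac{5}{3}\right) \left(-8\right) 6 = \frac{40}{3} \cdot 6 = 80$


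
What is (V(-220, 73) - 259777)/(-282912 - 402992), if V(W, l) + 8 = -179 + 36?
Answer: 32491/85738 ≈ 0.37896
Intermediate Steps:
V(W, l) = -151 (V(W, l) = -8 + (-179 + 36) = -8 - 143 = -151)
(V(-220, 73) - 259777)/(-282912 - 402992) = (-151 - 259777)/(-282912 - 402992) = -259928/(-685904) = -259928*(-1/685904) = 32491/85738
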